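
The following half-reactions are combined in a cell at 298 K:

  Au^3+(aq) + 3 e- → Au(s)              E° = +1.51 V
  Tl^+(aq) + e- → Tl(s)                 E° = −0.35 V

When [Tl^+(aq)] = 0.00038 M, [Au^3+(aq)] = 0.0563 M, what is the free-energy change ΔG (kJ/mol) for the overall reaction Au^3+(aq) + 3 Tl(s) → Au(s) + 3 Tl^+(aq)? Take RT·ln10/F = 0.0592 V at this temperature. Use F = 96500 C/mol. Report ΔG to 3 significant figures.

E°cell = +1.51 − (−0.35) = +1.86 V; the balanced reaction transfers n = 3 electrons.
Q = [Tl^+(aq)]^3 / [Au^3+(aq)] = 9.75×10^−10, so log Q = −9.011 and E = +1.86 − (0.0592/3)(−9.011) = +2.0378 V.
Then ΔG = −nFE = −3 × 96500 × +2.0378 J/mol = −590 kJ/mol.

−590 kJ/mol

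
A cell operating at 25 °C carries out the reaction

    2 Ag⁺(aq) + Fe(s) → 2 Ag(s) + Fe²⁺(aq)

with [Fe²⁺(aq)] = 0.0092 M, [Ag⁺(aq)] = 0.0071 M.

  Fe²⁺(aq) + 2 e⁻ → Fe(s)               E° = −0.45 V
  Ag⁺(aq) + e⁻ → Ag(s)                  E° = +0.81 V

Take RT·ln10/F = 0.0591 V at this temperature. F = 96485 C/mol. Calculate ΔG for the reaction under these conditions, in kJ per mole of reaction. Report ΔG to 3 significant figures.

With Ag⁺/Ag reduced at the cathode, E°cell = +0.81 − (−0.45) = +1.26 V and n = 2.
Here Q = [Fe²⁺(aq)] / [Ag⁺(aq)]^2 = 183 (log Q = 2.261), giving E = +1.26 − (0.0591/2)·(2.261) = +1.1932 V.
ΔG = −nFE = −(2)(96485)(+1.1932) J/mol = −230 kJ/mol.

−230 kJ/mol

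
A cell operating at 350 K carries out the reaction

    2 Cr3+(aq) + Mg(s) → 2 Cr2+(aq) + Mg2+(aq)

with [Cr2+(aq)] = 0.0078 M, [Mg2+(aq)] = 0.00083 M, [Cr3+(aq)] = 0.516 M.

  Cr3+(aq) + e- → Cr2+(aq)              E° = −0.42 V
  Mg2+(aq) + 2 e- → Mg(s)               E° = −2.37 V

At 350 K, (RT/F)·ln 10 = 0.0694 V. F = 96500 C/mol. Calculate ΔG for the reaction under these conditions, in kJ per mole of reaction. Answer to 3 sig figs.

−421 kJ/mol

With Cr³⁺/Cr²⁺ reduced at the cathode, E°cell = −0.42 − (−2.37) = +1.95 V and n = 2.
The reaction quotient is ([Cr2+(aq)]^2·[Mg2+(aq)]) / [Cr3+(aq)]^2 = 1.9×10^−7; by Nernst, E = +1.95 − (0.0694/2)(−6.722) = +2.1833 V.
Finally ΔG = −nFE = −(2)(96500 C/mol)(+2.1833 V) = −421 kJ/mol.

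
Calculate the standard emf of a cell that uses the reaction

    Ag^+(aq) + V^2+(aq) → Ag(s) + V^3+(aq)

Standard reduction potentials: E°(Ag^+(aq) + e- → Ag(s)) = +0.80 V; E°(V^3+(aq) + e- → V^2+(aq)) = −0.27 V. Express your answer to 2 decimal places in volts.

In the reaction as written, Ag^+(aq) is reduced (cathode) and V^3+(aq) is produced by oxidation at the anode.
E°cell = E°(cathode) − E°(anode) = +0.80 − (−0.27) = +1.07 V.
The positive value indicates the reaction is spontaneous as written.

+1.07 V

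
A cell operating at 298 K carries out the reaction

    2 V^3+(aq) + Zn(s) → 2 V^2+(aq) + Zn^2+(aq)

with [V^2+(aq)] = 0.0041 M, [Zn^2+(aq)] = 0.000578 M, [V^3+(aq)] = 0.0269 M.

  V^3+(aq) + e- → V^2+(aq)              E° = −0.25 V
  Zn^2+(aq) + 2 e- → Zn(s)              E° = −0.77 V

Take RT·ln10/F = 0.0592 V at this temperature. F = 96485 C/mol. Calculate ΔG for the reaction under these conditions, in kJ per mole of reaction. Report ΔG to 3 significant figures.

E°cell = −0.25 − (−0.77) = +0.52 V; the balanced reaction transfers n = 2 electrons.
Here Q = ([V^2+(aq)]^2·[Zn^2+(aq)]) / [V^3+(aq)]^2 = 1.34×10^−5 (log Q = −4.872), giving E = +0.52 − (0.0592/2)·(−4.872) = +0.6642 V.
ΔG = −nFE = −(2)(96485)(+0.6642) J/mol = −128 kJ/mol.

−128 kJ/mol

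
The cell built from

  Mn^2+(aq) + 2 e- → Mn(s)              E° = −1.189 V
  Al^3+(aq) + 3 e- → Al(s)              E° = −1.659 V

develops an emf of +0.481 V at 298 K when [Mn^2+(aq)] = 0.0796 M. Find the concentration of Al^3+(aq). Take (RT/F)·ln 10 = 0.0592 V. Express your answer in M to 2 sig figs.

0.0062 M

Mn²⁺/Mn is the cathode (higher E°); E°cell = −1.189 − (−1.659) = +0.470 V with n = 6.
From the Nernst equation, log Q = n(E° − E)/0.0592 = 6·(+0.470 − (+0.481))/0.0592 = −1.115.
The balanced reaction is 3 Mn^2+(aq) + 2 Al(s) → 3 Mn(s) + 2 Al^3+(aq), so Q = [Al^3+(aq)]^2 / [Mn^2+(aq)]^3.
Isolating [Al^3+(aq)] in Q = 10^{−1.115} yields log [Al^3+(aq)] = −2.206, i.e. 0.0062 M.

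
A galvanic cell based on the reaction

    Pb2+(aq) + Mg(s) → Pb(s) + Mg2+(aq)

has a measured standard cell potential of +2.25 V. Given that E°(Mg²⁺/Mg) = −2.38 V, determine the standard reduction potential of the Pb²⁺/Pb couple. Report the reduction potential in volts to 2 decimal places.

In the reaction as written the Pb²⁺/Pb couple is reduced (cathode) and Mg²⁺/Mg is oxidized (anode), so E°cell = E°(Pb²⁺/Pb) − E°(Mg²⁺/Mg).
E°(Pb²⁺/Pb) = E°cell + E°(anode) = +2.25 + (−2.38) = −0.13 V.

−0.13 V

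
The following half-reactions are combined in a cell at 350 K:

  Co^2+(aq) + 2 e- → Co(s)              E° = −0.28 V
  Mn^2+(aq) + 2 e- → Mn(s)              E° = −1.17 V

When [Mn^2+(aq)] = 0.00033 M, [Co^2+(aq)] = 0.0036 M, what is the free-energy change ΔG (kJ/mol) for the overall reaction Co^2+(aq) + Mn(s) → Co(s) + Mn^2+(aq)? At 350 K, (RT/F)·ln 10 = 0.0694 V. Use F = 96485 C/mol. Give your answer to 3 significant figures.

With Co²⁺/Co reduced at the cathode, E°cell = −0.28 − (−1.17) = +0.89 V and n = 2.
The reaction quotient is [Mn^2+(aq)] / [Co^2+(aq)] = 0.0917; by Nernst, E = +0.89 − (0.0694/2)(−1.038) = +0.9260 V.
Finally ΔG = −nFE = −(2)(96485 C/mol)(+0.9260 V) = −179 kJ/mol.

−179 kJ/mol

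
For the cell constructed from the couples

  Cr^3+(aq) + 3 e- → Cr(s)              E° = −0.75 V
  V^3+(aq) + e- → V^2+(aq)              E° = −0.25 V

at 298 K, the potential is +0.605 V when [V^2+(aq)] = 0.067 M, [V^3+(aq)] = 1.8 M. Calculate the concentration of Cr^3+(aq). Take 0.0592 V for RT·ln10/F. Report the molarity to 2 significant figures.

0.093 M

V³⁺/V²⁺ is the cathode (higher E°); E°cell = −0.25 − (−0.75) = +0.50 V with n = 3.
From the Nernst equation, log Q = n(E° − E)/0.0592 = 3·(+0.50 − (+0.605))/0.0592 = −5.321.
Balancing electrons gives 3 V^3+(aq) + Cr(s) → 3 V^2+(aq) + Cr^3+(aq); thus Q = ([V^2+(aq)]^3·[Cr^3+(aq)]) / [V^3+(aq)]^3.
Solving for the unknown gives log [Cr^3+(aq)] = −1.033, so [Cr^3+(aq)] ≈ 0.093 M.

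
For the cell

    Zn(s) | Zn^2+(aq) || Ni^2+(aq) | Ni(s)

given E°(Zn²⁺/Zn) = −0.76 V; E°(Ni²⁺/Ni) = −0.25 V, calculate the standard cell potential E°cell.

By convention the left-hand electrode in cell notation is the anode (oxidation) and the right-hand electrode is the cathode (reduction).
E°cell = E°(right) − E°(left) = −0.25 − (−0.76) = +0.51 V.

+0.51 V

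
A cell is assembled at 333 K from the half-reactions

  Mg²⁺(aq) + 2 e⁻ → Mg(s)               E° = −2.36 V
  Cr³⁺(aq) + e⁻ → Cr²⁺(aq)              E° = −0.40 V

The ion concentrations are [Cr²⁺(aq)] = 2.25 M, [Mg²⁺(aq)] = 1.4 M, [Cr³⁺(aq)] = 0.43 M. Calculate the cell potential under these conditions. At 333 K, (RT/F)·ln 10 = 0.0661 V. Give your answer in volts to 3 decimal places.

+1.908 V

The Cr³⁺/Cr²⁺ couple has the more positive E°, so it is the cathode; Mg²⁺/Mg is the anode.
E°cell = −0.40 − (−2.36) = +1.96 V, with n = 2 electrons transferred.
Balancing gives 2 Cr³⁺(aq) + Mg(s) → 2 Cr²⁺(aq) + Mg²⁺(aq); hence Q = ([Cr²⁺(aq)]^2·[Mg²⁺(aq)]) / [Cr³⁺(aq)]^2 = 38.3 (log Q = 1.584).
Applying E = E° − (RT ln10/nF)·log Q gives +1.96 − (0.0661/2)(1.584) = +1.908 V.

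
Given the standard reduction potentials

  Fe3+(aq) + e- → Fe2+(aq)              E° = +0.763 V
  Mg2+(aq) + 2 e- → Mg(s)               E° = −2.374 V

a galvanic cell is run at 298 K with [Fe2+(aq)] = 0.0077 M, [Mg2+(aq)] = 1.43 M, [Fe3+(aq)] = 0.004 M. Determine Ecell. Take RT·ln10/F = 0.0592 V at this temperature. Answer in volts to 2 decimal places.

+3.12 V

Since E°(Fe³⁺/Fe²⁺) > E°(Mg²⁺/Mg), Fe³⁺/Fe²⁺ serves as the cathode.
E°cell = E°cat − E°an = +0.763 − (−2.374) = +3.137 V; n = 2.
For the overall reaction 2 Fe3+(aq) + Mg(s) → 2 Fe2+(aq) + Mg2+(aq), Q = ([Fe2+(aq)]^2·[Mg2+(aq)]) / [Fe3+(aq)]^2 = 5.3, giving log Q = 0.724.
By the Nernst equation, E = +3.137 − (0.0592/2)·(0.724) = +3.12 V.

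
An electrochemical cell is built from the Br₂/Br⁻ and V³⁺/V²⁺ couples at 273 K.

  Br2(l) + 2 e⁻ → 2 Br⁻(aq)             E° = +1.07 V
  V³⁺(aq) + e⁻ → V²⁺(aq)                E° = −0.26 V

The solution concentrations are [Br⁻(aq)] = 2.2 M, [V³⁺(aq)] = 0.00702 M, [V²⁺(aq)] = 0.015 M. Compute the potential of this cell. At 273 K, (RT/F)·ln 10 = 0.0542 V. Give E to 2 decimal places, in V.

Since E°(Br₂/Br⁻) > E°(V³⁺/V²⁺), Br₂/Br⁻ serves as the cathode.
The standard potential is +1.07 − (−0.26) = +1.33 V and the balanced reaction transfers n = 2 electrons.
The balanced reaction is Br2(l) + 2 V²⁺(aq) → 2 Br⁻(aq) + 2 V³⁺(aq), so Q = ([Br⁻(aq)]^2·[V³⁺(aq)]^2) / [V²⁺(aq)]^2 = 1.06 and log Q = 0.025.
By the Nernst equation, E = +1.33 − (0.0542/2)·(0.025) = +1.33 V.

+1.33 V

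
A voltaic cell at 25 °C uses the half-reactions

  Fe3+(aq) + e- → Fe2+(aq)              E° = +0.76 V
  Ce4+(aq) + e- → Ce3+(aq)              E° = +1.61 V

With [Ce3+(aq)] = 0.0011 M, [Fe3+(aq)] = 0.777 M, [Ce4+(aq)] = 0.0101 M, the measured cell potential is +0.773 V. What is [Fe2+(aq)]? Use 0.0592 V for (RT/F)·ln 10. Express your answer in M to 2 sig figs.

0.0042 M

With Ce⁴⁺/Ce³⁺ at the cathode and Fe³⁺/Fe²⁺ at the anode, E°cell = +1.61 − (+0.76) = +0.85 V (n = 1).
Rearranging E = E° − (0.0592/n)·log Q gives log Q = 1(+0.85 − (+0.773))/0.0592 = 1.301.
Balancing electrons gives Ce4+(aq) + Fe2+(aq) → Ce3+(aq) + Fe3+(aq); thus Q = ([Ce3+(aq)]·[Fe3+(aq)]) / ([Ce4+(aq)]·[Fe2+(aq)]).
Substituting the known concentrations and solving, log [Fe2+(aq)] = −2.374 and [Fe2+(aq)] = 0.0042 M.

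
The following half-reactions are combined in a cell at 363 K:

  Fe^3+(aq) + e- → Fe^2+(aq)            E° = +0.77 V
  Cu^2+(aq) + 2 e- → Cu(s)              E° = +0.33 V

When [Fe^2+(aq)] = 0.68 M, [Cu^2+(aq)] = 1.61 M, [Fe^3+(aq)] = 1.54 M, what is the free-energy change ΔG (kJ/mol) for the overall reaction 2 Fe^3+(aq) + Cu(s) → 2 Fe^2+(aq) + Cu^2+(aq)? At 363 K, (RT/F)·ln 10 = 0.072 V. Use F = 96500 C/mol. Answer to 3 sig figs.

With Fe³⁺/Fe²⁺ reduced at the cathode, E°cell = +0.77 − (+0.33) = +0.44 V and n = 2.
Q = ([Fe^2+(aq)]^2·[Cu^2+(aq)]) / [Fe^3+(aq)]^2 = 0.314, so log Q = −0.503 and E = +0.44 − (0.072/2)(−0.503) = +0.4581 V.
Then ΔG = −nFE = −2 × 96500 × +0.4581 J/mol = −88.4 kJ/mol.

−88.4 kJ/mol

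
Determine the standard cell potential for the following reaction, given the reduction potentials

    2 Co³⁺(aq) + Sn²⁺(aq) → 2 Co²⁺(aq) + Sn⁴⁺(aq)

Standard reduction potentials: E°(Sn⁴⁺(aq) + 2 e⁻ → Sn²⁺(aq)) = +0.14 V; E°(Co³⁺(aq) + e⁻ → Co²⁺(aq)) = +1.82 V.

+1.68 V

Co³⁺(aq) gains electrons, so the Co³⁺/Co²⁺ couple is the cathode; the Sn⁴⁺/Sn²⁺ couple is the anode.
E°cell = E°(cathode) − E°(anode) = +1.82 − (+0.14) = +1.68 V.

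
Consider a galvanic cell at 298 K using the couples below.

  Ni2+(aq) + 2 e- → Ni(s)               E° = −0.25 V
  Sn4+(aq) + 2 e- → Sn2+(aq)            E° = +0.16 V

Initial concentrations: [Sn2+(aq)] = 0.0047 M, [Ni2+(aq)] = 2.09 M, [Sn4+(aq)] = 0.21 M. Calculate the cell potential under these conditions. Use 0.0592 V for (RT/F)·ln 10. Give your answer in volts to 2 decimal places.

+0.45 V

The Sn⁴⁺/Sn²⁺ couple has the more positive E°, so it is the cathode; Ni²⁺/Ni is the anode.
E°cell = +0.16 − (−0.25) = +0.41 V, with n = 2 electrons transferred.
For the overall reaction Sn4+(aq) + Ni(s) → Sn2+(aq) + Ni2+(aq), Q = ([Sn2+(aq)]·[Ni2+(aq)]) / [Sn4+(aq)] = 0.0468, giving log Q = −1.330.
By the Nernst equation, E = +0.41 − (0.0592/2)·(−1.330) = +0.45 V.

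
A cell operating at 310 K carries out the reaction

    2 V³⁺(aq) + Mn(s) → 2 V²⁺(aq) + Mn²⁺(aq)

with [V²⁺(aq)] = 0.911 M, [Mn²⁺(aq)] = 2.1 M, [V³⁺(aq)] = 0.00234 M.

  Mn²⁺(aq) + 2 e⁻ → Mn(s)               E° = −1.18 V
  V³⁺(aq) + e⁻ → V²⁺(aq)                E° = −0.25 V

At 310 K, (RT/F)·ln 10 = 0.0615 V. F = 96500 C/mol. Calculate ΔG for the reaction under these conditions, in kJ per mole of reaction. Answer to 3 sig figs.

−147 kJ/mol

The standard cell potential is −0.25 − (−1.18) = +0.93 V, with n = 2 electrons in the balanced equation.
The reaction quotient is ([V²⁺(aq)]^2·[Mn²⁺(aq)]) / [V³⁺(aq)]^2 = 3.18×10^5; by Nernst, E = +0.93 − (0.0615/2)(5.503) = +0.7608 V.
Finally ΔG = −nFE = −(2)(96500 C/mol)(+0.7608 V) = −147 kJ/mol.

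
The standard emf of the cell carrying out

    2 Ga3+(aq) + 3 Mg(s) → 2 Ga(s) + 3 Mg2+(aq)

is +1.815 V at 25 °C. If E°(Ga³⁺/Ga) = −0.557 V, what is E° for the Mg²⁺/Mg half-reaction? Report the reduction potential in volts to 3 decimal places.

In the reaction as written the Ga³⁺/Ga couple is reduced (cathode) and Mg²⁺/Mg is oxidized (anode), so E°cell = E°(Ga³⁺/Ga) − E°(Mg²⁺/Mg).
E°(Mg²⁺/Mg) = E°(cathode) − E°cell = −0.557 − (+1.815) = −2.372 V.

−2.372 V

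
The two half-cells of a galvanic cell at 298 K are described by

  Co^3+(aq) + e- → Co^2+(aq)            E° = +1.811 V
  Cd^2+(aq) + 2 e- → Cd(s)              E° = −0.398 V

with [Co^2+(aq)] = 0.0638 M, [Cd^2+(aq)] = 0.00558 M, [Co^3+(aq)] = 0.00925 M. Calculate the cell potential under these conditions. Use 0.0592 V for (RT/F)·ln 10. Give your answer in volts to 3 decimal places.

Co³⁺/Co²⁺ is reduced (cathode, E° = +1.811 V) and Cd²⁺/Cd is oxidized (anode).
The standard potential is +1.811 − (−0.398) = +2.209 V and the balanced reaction transfers n = 2 electrons.
The balanced reaction is 2 Co^3+(aq) + Cd(s) → 2 Co^2+(aq) + Cd^2+(aq), so Q = ([Co^2+(aq)]^2·[Cd^2+(aq)]) / [Co^3+(aq)]^2 = 0.265 and log Q = −0.576.
Applying E = E° − (RT ln10/nF)·log Q gives +2.209 − (0.0592/2)(−0.576) = +2.226 V.

+2.226 V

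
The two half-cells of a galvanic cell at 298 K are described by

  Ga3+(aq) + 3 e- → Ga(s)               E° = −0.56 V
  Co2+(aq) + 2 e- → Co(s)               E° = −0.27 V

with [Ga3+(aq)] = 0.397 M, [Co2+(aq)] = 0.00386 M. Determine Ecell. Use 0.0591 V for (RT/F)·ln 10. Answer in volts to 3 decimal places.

+0.227 V

The Co²⁺/Co couple has the more positive E°, so it is the cathode; Ga³⁺/Ga is the anode.
E°cell = −0.27 − (−0.56) = +0.29 V, with n = 6 electrons transferred.
The balanced reaction is 3 Co2+(aq) + 2 Ga(s) → 3 Co(s) + 2 Ga3+(aq), so Q = [Ga3+(aq)]^2 / [Co2+(aq)]^3 = 2.74×10^6 and log Q = 6.438.
Applying E = E° − (RT ln10/nF)·log Q gives +0.29 − (0.0591/6)(6.438) = +0.227 V.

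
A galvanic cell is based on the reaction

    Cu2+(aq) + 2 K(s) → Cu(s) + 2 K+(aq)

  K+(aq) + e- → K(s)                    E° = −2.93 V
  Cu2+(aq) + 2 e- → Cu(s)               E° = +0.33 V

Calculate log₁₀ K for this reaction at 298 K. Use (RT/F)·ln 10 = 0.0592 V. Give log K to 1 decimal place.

The Cu²⁺/Cu couple is reduced (cathode); E°cell = +0.33 − (−2.93) = +3.26 V with n = 2.
At equilibrium E = 0, so log K = nE°cell / 0.0592 = (2)(+3.26) / 0.0592 = 110.1.

log K = 110.1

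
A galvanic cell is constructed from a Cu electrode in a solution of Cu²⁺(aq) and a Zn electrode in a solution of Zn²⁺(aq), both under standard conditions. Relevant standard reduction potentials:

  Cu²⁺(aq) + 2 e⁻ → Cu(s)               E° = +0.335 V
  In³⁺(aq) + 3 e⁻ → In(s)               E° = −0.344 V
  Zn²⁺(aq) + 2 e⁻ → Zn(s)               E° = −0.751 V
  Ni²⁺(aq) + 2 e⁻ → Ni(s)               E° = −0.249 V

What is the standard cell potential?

+1.086 V

Of the two couples in this cell, the one with the more positive reduction potential is reduced at the cathode: here that is Cu²⁺/Cu (+0.335 V); Zn²⁺/Zn (−0.751 V) is the anode.
E°cell = E°(cathode) − E°(anode) = +0.335 − (−0.751) = +1.086 V.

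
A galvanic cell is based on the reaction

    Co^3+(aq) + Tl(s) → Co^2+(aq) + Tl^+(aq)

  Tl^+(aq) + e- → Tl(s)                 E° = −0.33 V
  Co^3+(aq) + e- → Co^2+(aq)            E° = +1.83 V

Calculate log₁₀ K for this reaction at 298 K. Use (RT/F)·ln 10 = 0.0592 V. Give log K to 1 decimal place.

The Co³⁺/Co²⁺ couple is reduced (cathode); E°cell = +1.83 − (−0.33) = +2.16 V with n = 1.
At equilibrium E = 0, so log K = nE°cell / 0.0592 = (1)(+2.16) / 0.0592 = 36.5.

log K = 36.5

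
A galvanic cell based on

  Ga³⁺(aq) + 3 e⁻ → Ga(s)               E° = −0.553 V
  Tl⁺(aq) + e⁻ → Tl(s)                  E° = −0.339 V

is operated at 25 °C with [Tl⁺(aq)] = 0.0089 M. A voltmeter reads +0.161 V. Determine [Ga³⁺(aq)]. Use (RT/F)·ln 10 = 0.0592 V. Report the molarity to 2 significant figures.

Tl⁺/Tl is the cathode (higher E°); E°cell = −0.339 − (−0.553) = +0.214 V with n = 3.
From the Nernst equation, log Q = n(E° − E)/0.0592 = 3·(+0.214 − (+0.161))/0.0592 = 2.686.
Balancing electrons gives 3 Tl⁺(aq) + Ga(s) → 3 Tl(s) + Ga³⁺(aq); thus Q = [Ga³⁺(aq)] / [Tl⁺(aq)]^3.
Substituting the known concentrations and solving, log [Ga³⁺(aq)] = −3.466 and [Ga³⁺(aq)] = 0.00034 M.

0.00034 M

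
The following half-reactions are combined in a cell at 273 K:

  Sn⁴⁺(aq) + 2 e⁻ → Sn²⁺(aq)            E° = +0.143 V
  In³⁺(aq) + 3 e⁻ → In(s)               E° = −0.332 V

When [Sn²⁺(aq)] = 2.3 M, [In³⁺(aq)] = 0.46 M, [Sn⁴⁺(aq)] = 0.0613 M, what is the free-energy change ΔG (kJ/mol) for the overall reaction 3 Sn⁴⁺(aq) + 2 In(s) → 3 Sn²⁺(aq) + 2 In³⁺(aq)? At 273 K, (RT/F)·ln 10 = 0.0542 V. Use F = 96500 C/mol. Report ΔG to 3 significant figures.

−254 kJ/mol

With Sn⁴⁺/Sn²⁺ reduced at the cathode, E°cell = +0.143 − (−0.332) = +0.475 V and n = 6.
Q = ([Sn²⁺(aq)]^3·[In³⁺(aq)]^2) / [Sn⁴⁺(aq)]^3 = 1.12×10^4, so log Q = 4.048 and E = +0.475 − (0.0542/6)(4.048) = +0.4384 V.
Finally ΔG = −nFE = −(6)(96500 C/mol)(+0.4384 V) = −254 kJ/mol.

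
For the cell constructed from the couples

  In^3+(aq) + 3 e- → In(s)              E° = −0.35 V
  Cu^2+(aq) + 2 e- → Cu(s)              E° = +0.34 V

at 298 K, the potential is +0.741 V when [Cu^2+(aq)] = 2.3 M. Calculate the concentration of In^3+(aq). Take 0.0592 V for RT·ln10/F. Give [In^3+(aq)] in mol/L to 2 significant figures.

0.0091 M

With Cu²⁺/Cu at the cathode and In³⁺/In at the anode, E°cell = +0.34 − (−0.35) = +0.69 V (n = 6).
Since E = E° − (0.0592/n)·log Q, log Q = n(E° − E)/0.0592 = −5.169.
Balancing electrons gives 3 Cu^2+(aq) + 2 In(s) → 3 Cu(s) + 2 In^3+(aq); thus Q = [In^3+(aq)]^2 / [Cu^2+(aq)]^3.
Solving for the unknown gives log [In^3+(aq)] = −2.042, so [In^3+(aq)] ≈ 0.0091 M.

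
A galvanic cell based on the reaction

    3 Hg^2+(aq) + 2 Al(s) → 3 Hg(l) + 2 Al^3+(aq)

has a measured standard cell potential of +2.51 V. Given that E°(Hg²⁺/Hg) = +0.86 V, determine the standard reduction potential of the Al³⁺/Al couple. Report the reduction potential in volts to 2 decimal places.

−1.65 V

In the reaction as written the Hg²⁺/Hg couple is reduced (cathode) and Al³⁺/Al is oxidized (anode), so E°cell = E°(Hg²⁺/Hg) − E°(Al³⁺/Al).
E°(Al³⁺/Al) = E°(cathode) − E°cell = +0.86 − (+2.51) = −1.65 V.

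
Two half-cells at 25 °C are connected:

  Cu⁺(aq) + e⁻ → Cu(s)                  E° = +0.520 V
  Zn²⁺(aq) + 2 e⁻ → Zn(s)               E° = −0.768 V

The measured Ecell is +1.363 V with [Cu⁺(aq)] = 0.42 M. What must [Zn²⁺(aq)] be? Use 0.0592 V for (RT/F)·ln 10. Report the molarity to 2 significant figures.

Cu⁺/Cu is the cathode (higher E°); E°cell = +0.520 − (−0.768) = +1.288 V with n = 2.
From the Nernst equation, log Q = n(E° − E)/0.0592 = 2·(+1.288 − (+1.363))/0.0592 = −2.534.
For 2 Cu⁺(aq) + Zn(s) → 2 Cu(s) + Zn²⁺(aq), the reaction quotient is Q = [Zn²⁺(aq)] / [Cu⁺(aq)]^2.
Isolating [Zn²⁺(aq)] in Q = 10^{−2.534} yields log [Zn²⁺(aq)] = −3.288, i.e. 0.00052 M.

0.00052 M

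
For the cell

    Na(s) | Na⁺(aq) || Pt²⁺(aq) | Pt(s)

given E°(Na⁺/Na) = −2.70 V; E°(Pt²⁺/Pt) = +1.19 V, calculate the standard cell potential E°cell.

+3.89 V

By convention the left-hand electrode in cell notation is the anode (oxidation) and the right-hand electrode is the cathode (reduction).
E°cell = E°(right) − E°(left) = +1.19 − (−2.70) = +3.89 V.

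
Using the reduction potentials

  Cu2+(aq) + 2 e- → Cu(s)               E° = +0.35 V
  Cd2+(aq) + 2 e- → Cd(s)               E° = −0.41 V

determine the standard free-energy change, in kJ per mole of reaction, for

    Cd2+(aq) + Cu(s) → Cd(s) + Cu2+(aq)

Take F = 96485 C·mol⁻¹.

In the reaction as written Cd2+(aq) is reduced, so the Cd²⁺/Cd couple is the cathode and Cu²⁺/Cu is the anode.
E°cell = −0.41 − (+0.35) = −0.76 V; balancing electrons gives n = 2.
ΔG° = −nFE°cell = −(2)(96485)(−0.76) J/mol = +147 kJ/mol.

+147 kJ/mol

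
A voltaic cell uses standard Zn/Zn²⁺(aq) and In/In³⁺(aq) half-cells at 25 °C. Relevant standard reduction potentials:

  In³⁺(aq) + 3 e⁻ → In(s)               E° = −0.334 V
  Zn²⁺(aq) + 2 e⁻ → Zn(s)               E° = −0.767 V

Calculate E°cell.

+0.433 V

The In³⁺/In couple has the higher E°, so In ion is reduced (cathode) and Zn is oxidized (anode).
E°cell = E°(cathode) − E°(anode) = −0.334 − (−0.767) = +0.433 V.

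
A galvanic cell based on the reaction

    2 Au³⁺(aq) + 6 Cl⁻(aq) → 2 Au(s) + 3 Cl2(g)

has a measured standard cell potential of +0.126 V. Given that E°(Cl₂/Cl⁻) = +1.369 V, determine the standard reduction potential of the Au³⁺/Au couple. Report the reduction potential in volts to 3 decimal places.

In the reaction as written the Au³⁺/Au couple is reduced (cathode) and Cl₂/Cl⁻ is oxidized (anode), so E°cell = E°(Au³⁺/Au) − E°(Cl₂/Cl⁻).
E°(Au³⁺/Au) = E°cell + E°(anode) = +0.126 + (+1.369) = +1.495 V.

+1.495 V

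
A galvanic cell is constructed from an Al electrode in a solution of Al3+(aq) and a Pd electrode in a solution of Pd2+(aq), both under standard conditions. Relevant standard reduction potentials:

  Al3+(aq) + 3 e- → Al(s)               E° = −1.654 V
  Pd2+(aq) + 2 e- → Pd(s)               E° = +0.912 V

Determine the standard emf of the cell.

+2.566 V

The Pd²⁺/Pd couple has the higher E°, so Pd ion is reduced (cathode) and Al is oxidized (anode).
E°cell = E°(cathode) − E°(anode) = +0.912 − (−1.654) = +2.566 V.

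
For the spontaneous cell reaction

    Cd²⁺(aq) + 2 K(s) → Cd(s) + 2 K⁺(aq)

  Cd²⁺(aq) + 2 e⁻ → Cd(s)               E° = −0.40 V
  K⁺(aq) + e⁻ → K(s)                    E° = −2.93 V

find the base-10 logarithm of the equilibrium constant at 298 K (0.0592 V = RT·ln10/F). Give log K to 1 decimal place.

The Cd²⁺/Cd couple is reduced (cathode); E°cell = −0.40 − (−2.93) = +2.53 V with n = 2.
At equilibrium E = 0, so log K = nE°cell / 0.0592 = (2)(+2.53) / 0.0592 = 85.5.

log K = 85.5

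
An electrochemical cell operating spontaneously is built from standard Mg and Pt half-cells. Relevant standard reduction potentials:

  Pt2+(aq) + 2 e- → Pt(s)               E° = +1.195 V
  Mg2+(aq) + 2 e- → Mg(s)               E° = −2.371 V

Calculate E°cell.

+3.566 V

Of the two couples in this cell, the one with the more positive reduction potential is reduced at the cathode: here that is Pt²⁺/Pt (+1.195 V); Mg²⁺/Mg (−2.371 V) is the anode.
E°cell = E°(cathode) − E°(anode) = +1.195 − (−2.371) = +3.566 V.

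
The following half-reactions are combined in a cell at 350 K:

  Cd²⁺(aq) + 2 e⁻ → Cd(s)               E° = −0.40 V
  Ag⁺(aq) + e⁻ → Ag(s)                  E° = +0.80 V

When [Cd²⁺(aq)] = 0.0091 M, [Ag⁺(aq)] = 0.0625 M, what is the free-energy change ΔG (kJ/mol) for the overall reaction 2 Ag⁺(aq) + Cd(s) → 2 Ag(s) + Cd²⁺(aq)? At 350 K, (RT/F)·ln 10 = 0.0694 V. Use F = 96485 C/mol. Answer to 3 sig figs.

−229 kJ/mol

The standard cell potential is +0.80 − (−0.40) = +1.20 V, with n = 2 electrons in the balanced equation.
Q = [Cd²⁺(aq)] / [Ag⁺(aq)]^2 = 2.33, so log Q = 0.367 and E = +1.20 − (0.0694/2)(0.367) = +1.1873 V.
Finally ΔG = −nFE = −(2)(96485 C/mol)(+1.1873 V) = −229 kJ/mol.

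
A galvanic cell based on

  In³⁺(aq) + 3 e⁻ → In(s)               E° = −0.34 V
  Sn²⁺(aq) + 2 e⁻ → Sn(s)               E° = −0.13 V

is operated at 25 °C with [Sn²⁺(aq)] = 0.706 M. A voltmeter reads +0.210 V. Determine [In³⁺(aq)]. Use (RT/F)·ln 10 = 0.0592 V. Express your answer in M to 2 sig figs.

0.59 M

The Sn²⁺/Sn couple has the larger reduction potential, so it is the cathode: E°cell = −0.13 − (−0.34) = +0.21 V and n = 6.
Rearranging E = E° − (0.0592/n)·log Q gives log Q = 6(+0.21 − (+0.210))/0.0592 = 0.000.
The balanced reaction is 3 Sn²⁺(aq) + 2 In(s) → 3 Sn(s) + 2 In³⁺(aq), so Q = [In³⁺(aq)]^2 / [Sn²⁺(aq)]^3.
Substituting the known concentrations and solving, log [In³⁺(aq)] = −0.227 and [In³⁺(aq)] = 0.59 M.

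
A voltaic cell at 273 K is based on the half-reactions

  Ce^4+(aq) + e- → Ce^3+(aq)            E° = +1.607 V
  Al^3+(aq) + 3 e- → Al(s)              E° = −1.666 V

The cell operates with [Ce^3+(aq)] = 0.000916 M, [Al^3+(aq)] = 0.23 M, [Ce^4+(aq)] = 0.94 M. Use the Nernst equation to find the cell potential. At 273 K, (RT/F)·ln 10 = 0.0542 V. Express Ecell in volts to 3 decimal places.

+3.448 V

Ce⁴⁺/Ce³⁺ is reduced (cathode, E° = +1.607 V) and Al³⁺/Al is oxidized (anode).
E°cell = +1.607 − (−1.666) = +3.273 V, with n = 3 electrons transferred.
The balanced reaction is 3 Ce^4+(aq) + Al(s) → 3 Ce^3+(aq) + Al^3+(aq), so Q = ([Ce^3+(aq)]^3·[Al^3+(aq)]) / [Ce^4+(aq)]^3 = 2.13×10^−10 and log Q = −9.672.
By the Nernst equation, E = +3.273 − (0.0542/3)·(−9.672) = +3.448 V.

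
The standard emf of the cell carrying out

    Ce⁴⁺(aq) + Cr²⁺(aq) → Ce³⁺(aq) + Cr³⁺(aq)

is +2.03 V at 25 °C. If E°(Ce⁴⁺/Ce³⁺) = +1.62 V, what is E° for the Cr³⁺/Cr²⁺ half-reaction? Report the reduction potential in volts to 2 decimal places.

−0.41 V

In the reaction as written the Ce⁴⁺/Ce³⁺ couple is reduced (cathode) and Cr³⁺/Cr²⁺ is oxidized (anode), so E°cell = E°(Ce⁴⁺/Ce³⁺) − E°(Cr³⁺/Cr²⁺).
E°(Cr³⁺/Cr²⁺) = E°(cathode) − E°cell = +1.62 − (+2.03) = −0.41 V.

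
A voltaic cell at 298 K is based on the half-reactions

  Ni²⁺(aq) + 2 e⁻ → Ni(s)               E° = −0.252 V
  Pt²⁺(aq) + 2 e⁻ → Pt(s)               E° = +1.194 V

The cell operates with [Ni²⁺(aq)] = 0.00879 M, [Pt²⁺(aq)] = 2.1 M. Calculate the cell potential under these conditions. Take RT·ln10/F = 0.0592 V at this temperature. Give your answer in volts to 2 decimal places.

+1.52 V

Pt²⁺/Pt is reduced (cathode, E° = +1.194 V) and Ni²⁺/Ni is oxidized (anode).
E°cell = +1.194 − (−0.252) = +1.446 V, with n = 2 electrons transferred.
For the overall reaction Pt²⁺(aq) + Ni(s) → Pt(s) + Ni²⁺(aq), Q = [Ni²⁺(aq)] / [Pt²⁺(aq)] = 0.00419, giving log Q = −2.378.
By the Nernst equation, E = +1.446 − (0.0592/2)·(−2.378) = +1.52 V.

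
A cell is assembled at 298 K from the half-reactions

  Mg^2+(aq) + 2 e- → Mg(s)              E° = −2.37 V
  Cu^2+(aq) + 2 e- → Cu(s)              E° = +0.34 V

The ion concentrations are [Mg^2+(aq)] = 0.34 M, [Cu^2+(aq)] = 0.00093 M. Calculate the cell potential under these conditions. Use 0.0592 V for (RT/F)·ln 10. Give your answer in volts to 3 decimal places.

Cu²⁺/Cu is reduced (cathode, E° = +0.34 V) and Mg²⁺/Mg is oxidized (anode).
E°cell = +0.34 − (−2.37) = +2.71 V, with n = 2 electrons transferred.
For the overall reaction Cu^2+(aq) + Mg(s) → Cu(s) + Mg^2+(aq), Q = [Mg^2+(aq)] / [Cu^2+(aq)] = 366, giving log Q = 2.563.
By the Nernst equation, E = +2.71 − (0.0592/2)·(2.563) = +2.634 V.

+2.634 V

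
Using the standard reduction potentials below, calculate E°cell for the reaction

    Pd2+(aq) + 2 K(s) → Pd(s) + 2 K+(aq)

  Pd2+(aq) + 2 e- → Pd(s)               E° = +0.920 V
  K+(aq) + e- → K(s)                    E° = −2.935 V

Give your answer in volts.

+3.855 V

In the reaction as written, Pd2+(aq) is reduced (cathode) and K+(aq) is produced by oxidation at the anode.
E°cell = E°(cathode) − E°(anode) = +0.920 − (−2.935) = +3.855 V.
The positive value indicates the reaction is spontaneous as written.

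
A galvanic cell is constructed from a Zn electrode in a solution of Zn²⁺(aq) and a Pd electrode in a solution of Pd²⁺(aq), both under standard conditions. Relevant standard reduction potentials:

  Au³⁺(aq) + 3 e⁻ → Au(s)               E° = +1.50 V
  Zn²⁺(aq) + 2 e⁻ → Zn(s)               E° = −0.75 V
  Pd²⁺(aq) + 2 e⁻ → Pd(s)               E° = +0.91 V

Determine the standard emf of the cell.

Of the two couples in this cell, the one with the more positive reduction potential is reduced at the cathode: here that is Pd²⁺/Pd (+0.91 V); Zn²⁺/Zn (−0.75 V) is the anode.
E°cell = E°(cathode) − E°(anode) = +0.91 − (−0.75) = +1.66 V.

+1.66 V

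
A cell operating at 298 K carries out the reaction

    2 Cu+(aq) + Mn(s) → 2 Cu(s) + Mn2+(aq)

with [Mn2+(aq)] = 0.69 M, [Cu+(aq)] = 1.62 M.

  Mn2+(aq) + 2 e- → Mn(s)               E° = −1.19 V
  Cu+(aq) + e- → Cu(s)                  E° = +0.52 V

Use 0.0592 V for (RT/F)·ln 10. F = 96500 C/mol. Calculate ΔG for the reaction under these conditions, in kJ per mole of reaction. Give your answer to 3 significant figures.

−333 kJ/mol

The standard cell potential is +0.52 − (−1.19) = +1.71 V, with n = 2 electrons in the balanced equation.
Here Q = [Mn2+(aq)] / [Cu+(aq)]^2 = 0.263 (log Q = −0.580), giving E = +1.71 − (0.0592/2)·(−0.580) = +1.7272 V.
Finally ΔG = −nFE = −(2)(96500 C/mol)(+1.7272 V) = −333 kJ/mol.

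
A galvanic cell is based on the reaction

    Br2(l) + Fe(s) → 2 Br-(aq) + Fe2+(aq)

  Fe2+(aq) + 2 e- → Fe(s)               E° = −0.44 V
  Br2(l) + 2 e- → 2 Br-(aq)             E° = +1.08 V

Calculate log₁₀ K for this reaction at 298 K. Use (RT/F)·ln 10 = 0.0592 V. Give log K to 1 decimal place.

The Br₂/Br⁻ couple is reduced (cathode); E°cell = +1.08 − (−0.44) = +1.52 V with n = 2.
At equilibrium E = 0, so log K = nE°cell / 0.0592 = (2)(+1.52) / 0.0592 = 51.4.

log K = 51.4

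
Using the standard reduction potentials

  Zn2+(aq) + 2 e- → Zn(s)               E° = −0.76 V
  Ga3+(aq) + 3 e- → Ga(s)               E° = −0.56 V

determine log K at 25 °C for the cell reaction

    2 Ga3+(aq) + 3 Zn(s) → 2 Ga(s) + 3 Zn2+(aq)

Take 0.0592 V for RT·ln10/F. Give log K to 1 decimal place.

log K = 20.3

The Ga³⁺/Ga couple is reduced (cathode); E°cell = −0.56 − (−0.76) = +0.20 V with n = 6.
At equilibrium E = 0, so log K = nE°cell / 0.0592 = (6)(+0.20) / 0.0592 = 20.3.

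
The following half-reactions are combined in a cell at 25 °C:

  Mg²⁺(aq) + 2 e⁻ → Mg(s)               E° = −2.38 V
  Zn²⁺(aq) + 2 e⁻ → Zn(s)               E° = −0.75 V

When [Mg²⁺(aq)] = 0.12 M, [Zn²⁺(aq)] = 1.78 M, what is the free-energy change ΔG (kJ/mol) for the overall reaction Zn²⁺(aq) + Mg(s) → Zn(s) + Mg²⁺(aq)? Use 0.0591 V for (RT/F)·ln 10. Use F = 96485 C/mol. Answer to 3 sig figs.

−321 kJ/mol

E°cell = −0.75 − (−2.38) = +1.63 V; the balanced reaction transfers n = 2 electrons.
The reaction quotient is [Mg²⁺(aq)] / [Zn²⁺(aq)] = 0.0674; by Nernst, E = +1.63 − (0.0591/2)(−1.171) = +1.6646 V.
Then ΔG = −nFE = −2 × 96485 × +1.6646 J/mol = −321 kJ/mol.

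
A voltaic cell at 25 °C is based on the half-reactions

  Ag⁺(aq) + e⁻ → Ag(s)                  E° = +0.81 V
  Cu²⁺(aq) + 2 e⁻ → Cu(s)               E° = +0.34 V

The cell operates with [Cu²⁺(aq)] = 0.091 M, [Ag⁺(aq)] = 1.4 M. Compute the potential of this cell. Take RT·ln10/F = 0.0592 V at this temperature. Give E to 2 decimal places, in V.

The Ag⁺/Ag couple has the more positive E°, so it is the cathode; Cu²⁺/Cu is the anode.
The standard potential is +0.81 − (+0.34) = +0.47 V and the balanced reaction transfers n = 2 electrons.
The balanced reaction is 2 Ag⁺(aq) + Cu(s) → 2 Ag(s) + Cu²⁺(aq), so Q = [Cu²⁺(aq)] / [Ag⁺(aq)]^2 = 0.0464 and log Q = −1.333.
By the Nernst equation, E = +0.47 − (0.0592/2)·(−1.333) = +0.51 V.

+0.51 V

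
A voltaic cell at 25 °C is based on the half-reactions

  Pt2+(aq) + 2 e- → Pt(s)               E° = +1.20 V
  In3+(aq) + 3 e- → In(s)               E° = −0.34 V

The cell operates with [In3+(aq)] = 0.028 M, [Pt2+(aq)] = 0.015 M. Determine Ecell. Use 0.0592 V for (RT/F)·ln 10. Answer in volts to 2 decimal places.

The Pt²⁺/Pt couple has the more positive E°, so it is the cathode; In³⁺/In is the anode.
E°cell = E°cat − E°an = +1.20 − (−0.34) = +1.54 V; n = 6.
The balanced reaction is 3 Pt2+(aq) + 2 In(s) → 3 Pt(s) + 2 In3+(aq), so Q = [In3+(aq)]^2 / [Pt2+(aq)]^3 = 232 and log Q = 2.366.
Applying E = E° − (RT ln10/nF)·log Q gives +1.54 − (0.0592/6)(2.366) = +1.52 V.

+1.52 V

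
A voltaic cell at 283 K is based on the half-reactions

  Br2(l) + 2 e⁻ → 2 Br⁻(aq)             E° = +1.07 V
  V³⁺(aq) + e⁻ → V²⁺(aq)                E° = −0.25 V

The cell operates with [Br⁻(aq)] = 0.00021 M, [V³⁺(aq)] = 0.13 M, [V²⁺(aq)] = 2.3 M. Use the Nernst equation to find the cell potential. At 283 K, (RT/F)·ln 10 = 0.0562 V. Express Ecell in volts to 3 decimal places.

+1.597 V

The Br₂/Br⁻ couple has the more positive E°, so it is the cathode; V³⁺/V²⁺ is the anode.
E°cell = +1.07 − (−0.25) = +1.32 V, with n = 2 electrons transferred.
Balancing gives Br2(l) + 2 V²⁺(aq) → 2 Br⁻(aq) + 2 V³⁺(aq); hence Q = ([Br⁻(aq)]^2·[V³⁺(aq)]^2) / [V²⁺(aq)]^2 = 1.41×10^−10 (log Q = −9.851).
By the Nernst equation, E = +1.32 − (0.0562/2)·(−9.851) = +1.597 V.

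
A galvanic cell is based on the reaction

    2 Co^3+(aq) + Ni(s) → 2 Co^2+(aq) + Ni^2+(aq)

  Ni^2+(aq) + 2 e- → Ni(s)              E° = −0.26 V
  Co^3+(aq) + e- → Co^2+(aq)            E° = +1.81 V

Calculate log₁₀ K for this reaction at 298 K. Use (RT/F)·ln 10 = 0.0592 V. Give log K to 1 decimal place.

The Co³⁺/Co²⁺ couple is reduced (cathode); E°cell = +1.81 − (−0.26) = +2.07 V with n = 2.
At equilibrium E = 0, so log K = nE°cell / 0.0592 = (2)(+2.07) / 0.0592 = 69.9.

log K = 69.9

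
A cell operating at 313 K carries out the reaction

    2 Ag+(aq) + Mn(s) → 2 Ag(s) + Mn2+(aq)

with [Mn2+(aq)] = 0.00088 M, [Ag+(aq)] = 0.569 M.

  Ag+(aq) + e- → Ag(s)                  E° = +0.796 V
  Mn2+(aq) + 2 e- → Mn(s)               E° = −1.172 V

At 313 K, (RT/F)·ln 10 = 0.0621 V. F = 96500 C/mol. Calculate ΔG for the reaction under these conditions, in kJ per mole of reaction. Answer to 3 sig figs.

The standard cell potential is +0.796 − (−1.172) = +1.968 V, with n = 2 electrons in the balanced equation.
Q = [Mn2+(aq)] / [Ag+(aq)]^2 = 0.00272, so log Q = −2.566 and E = +1.968 − (0.0621/2)(−2.566) = +2.0477 V.
ΔG = −nFE = −(2)(96500)(+2.0477) J/mol = −395 kJ/mol.

−395 kJ/mol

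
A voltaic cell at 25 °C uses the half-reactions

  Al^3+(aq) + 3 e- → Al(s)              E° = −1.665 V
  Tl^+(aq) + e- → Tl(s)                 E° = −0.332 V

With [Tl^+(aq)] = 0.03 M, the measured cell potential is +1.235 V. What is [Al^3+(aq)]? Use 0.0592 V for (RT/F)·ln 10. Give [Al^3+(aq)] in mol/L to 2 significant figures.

With Tl⁺/Tl at the cathode and Al³⁺/Al at the anode, E°cell = −0.332 − (−1.665) = +1.333 V (n = 3).
Since E = E° − (0.0592/n)·log Q, log Q = n(E° − E)/0.0592 = 4.966.
For 3 Tl^+(aq) + Al(s) → 3 Tl(s) + Al^3+(aq), the reaction quotient is Q = [Al^3+(aq)] / [Tl^+(aq)]^3.
Substituting the known concentrations and solving, log [Al^3+(aq)] = 0.397 and [Al^3+(aq)] = 2.5 M.

2.5 M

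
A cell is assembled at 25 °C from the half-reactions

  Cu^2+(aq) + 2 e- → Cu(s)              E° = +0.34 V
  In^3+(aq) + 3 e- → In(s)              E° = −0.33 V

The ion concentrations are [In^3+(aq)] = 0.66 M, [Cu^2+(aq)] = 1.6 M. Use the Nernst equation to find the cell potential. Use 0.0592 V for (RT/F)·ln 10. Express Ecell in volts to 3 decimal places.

Cu²⁺/Cu is reduced (cathode, E° = +0.34 V) and In³⁺/In is oxidized (anode).
The standard potential is +0.34 − (−0.33) = +0.67 V and the balanced reaction transfers n = 6 electrons.
For the overall reaction 3 Cu^2+(aq) + 2 In(s) → 3 Cu(s) + 2 In^3+(aq), Q = [In^3+(aq)]^2 / [Cu^2+(aq)]^3 = 0.106, giving log Q = −0.973.
E = E° − (0.0592/n)·log Q = +0.67 − (0.0592/6)(−0.973) = +0.680 V.

+0.680 V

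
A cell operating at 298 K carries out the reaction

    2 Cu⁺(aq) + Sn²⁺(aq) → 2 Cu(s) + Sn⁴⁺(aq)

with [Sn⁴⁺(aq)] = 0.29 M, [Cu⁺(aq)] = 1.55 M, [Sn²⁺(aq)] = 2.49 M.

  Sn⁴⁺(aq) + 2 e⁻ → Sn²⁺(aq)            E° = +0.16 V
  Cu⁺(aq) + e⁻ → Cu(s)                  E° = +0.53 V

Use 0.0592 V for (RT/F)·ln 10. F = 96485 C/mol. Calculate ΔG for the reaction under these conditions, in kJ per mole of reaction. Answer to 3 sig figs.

−78.9 kJ/mol

With Cu⁺/Cu reduced at the cathode, E°cell = +0.53 − (+0.16) = +0.37 V and n = 2.
Here Q = [Sn⁴⁺(aq)] / ([Cu⁺(aq)]^2·[Sn²⁺(aq)]) = 0.0485 (log Q = −1.314), giving E = +0.37 − (0.0592/2)·(−1.314) = +0.4089 V.
ΔG = −nFE = −(2)(96485)(+0.4089) J/mol = −78.9 kJ/mol.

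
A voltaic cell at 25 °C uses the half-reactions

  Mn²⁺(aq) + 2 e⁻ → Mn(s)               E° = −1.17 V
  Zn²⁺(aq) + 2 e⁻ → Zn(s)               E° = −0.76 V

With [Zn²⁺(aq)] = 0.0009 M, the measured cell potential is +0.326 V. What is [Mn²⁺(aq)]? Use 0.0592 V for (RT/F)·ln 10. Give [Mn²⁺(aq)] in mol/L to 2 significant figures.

With Zn²⁺/Zn at the cathode and Mn²⁺/Mn at the anode, E°cell = −0.76 − (−1.17) = +0.41 V (n = 2).
From the Nernst equation, log Q = n(E° − E)/0.0592 = 2·(+0.41 − (+0.326))/0.0592 = 2.838.
Balancing electrons gives Zn²⁺(aq) + Mn(s) → Zn(s) + Mn²⁺(aq); thus Q = [Mn²⁺(aq)] / [Zn²⁺(aq)].
Substituting the known concentrations and solving, log [Mn²⁺(aq)] = −0.208 and [Mn²⁺(aq)] = 0.62 M.

0.62 M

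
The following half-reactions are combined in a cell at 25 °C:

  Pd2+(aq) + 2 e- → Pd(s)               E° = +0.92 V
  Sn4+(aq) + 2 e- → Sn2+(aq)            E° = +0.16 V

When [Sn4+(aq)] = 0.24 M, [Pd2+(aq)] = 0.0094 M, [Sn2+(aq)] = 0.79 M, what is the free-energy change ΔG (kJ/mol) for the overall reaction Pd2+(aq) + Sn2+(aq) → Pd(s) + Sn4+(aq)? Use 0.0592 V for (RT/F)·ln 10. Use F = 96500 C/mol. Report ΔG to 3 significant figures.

The standard cell potential is +0.92 − (+0.16) = +0.76 V, with n = 2 electrons in the balanced equation.
Q = [Sn4+(aq)] / ([Pd2+(aq)]·[Sn2+(aq)]) = 32.3, so log Q = 1.509 and E = +0.76 − (0.0592/2)(1.509) = +0.7153 V.
ΔG = −nFE = −(2)(96500)(+0.7153) J/mol = −138 kJ/mol.

−138 kJ/mol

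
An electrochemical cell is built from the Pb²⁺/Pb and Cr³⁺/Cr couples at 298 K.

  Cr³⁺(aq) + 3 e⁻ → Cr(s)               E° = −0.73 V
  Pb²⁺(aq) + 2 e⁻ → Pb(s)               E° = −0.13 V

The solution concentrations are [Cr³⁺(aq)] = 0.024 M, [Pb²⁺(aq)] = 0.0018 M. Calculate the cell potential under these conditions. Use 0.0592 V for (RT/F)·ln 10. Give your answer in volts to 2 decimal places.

Pb²⁺/Pb is reduced (cathode, E° = −0.13 V) and Cr³⁺/Cr is oxidized (anode).
E°cell = E°cat − E°an = −0.13 − (−0.73) = +0.60 V; n = 6.
For the overall reaction 3 Pb²⁺(aq) + 2 Cr(s) → 3 Pb(s) + 2 Cr³⁺(aq), Q = [Cr³⁺(aq)]^2 / [Pb²⁺(aq)]^3 = 9.88×10^4, giving log Q = 4.995.
By the Nernst equation, E = +0.60 − (0.0592/6)·(4.995) = +0.55 V.

+0.55 V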